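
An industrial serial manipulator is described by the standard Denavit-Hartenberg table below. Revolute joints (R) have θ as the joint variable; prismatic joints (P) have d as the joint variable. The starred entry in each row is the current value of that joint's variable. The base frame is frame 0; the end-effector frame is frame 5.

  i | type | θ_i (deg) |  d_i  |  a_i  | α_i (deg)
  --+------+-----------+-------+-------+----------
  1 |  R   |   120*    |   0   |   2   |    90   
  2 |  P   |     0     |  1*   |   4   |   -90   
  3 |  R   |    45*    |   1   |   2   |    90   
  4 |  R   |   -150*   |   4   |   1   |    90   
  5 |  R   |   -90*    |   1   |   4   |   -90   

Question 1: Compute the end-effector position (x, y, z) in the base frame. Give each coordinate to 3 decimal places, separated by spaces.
after link 1: o_1 = (-1.0000, 1.7321, 0.0000)
after link 2: o_2 = (-2.1340, 5.6962, 0.0000)
after link 3: o_3 = (-4.0658, 6.2138, 1.0000)
after link 4: o_4 = (-2.1940, 9.8533, 0.5000)
after link 5: o_5 = (-2.7463, 5.8602, 1.3660)

-2.746 5.860 1.366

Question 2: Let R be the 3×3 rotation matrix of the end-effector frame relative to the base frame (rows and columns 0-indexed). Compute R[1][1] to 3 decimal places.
0.129

End-effector y-axis (col 1 of R) = (-0.4830,0.1294,-0.8660)
R[1][1] = 0.1294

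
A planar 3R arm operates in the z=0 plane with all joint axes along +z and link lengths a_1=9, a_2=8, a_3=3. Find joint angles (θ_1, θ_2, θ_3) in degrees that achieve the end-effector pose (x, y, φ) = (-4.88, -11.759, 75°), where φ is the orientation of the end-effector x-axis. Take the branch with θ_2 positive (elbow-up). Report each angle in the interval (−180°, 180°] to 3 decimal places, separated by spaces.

wrist centre = target − a_3·(cos φ, sin φ) = (-5.6565, -14.6568)
cos θ_2 = (246.8166−9²−8²)/(2·9·8) = 0.7071; θ_2 = 45.0038° (elbow-up)
β = atan2(-14.6568,-5.6565) = -111.1030°; ψ = atan2(5.6572,14.6565) = 21.1060°
θ_1 = β − ψ = -132.2090°
θ_3 = φ − θ_1 − θ_2 = 162.2052° (wrapped to (-180°,180°])

-132.209 45.004 162.205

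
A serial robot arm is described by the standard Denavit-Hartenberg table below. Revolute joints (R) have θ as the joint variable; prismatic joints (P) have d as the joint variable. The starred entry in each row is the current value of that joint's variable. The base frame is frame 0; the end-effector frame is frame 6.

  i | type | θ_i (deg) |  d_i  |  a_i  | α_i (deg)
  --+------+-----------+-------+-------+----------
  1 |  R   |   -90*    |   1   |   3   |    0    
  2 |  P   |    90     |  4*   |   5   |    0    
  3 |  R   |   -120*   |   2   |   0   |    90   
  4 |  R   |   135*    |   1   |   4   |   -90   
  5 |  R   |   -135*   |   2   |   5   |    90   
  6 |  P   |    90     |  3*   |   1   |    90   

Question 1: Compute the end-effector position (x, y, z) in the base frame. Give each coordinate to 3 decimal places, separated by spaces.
3.384 -0.970 3.707

after link 1: o_1 = (0.0000, -3.0000, 1.0000)
after link 2: o_2 = (5.0000, -3.0000, 5.0000)
after link 3: o_3 = (5.0000, -3.0000, 7.0000)
after link 4: o_4 = (5.5482, -0.0505, 9.8284)
after link 5: o_5 = (1.9434, 0.7769, 5.9142)
after link 6: o_6 = (3.3841, -0.9704, 3.7071)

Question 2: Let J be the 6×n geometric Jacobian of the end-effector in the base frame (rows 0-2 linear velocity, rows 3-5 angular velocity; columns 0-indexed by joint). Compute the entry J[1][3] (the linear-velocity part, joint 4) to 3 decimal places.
-2.852

axis z_3 = (-0.8660,0.5000,0.0000); lever o_n−o_3 = (-1.6159,2.0296,-3.2929)
cross product → J_v[:, 3] = (-1.6464,-2.8517,-0.9497)
J_ω[:, 3] = z_3
entry J[1][3] = -2.8517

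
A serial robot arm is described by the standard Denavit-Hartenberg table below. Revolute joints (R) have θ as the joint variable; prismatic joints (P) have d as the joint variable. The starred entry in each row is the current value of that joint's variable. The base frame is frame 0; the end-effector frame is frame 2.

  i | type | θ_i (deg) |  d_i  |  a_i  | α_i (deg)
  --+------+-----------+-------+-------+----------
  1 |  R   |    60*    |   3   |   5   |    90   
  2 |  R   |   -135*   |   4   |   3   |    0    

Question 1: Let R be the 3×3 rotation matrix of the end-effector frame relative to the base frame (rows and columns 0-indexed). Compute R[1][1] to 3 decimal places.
End-effector y-axis (col 1 of R) = (0.3536,0.6124,-0.7071)
R[1][1] = 0.6124

0.612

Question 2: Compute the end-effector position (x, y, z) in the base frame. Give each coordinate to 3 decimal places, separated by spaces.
after link 1: o_1 = (2.5000, 4.3301, 3.0000)
after link 2: o_2 = (4.9034, 0.4930, 0.8787)

4.903 0.493 0.879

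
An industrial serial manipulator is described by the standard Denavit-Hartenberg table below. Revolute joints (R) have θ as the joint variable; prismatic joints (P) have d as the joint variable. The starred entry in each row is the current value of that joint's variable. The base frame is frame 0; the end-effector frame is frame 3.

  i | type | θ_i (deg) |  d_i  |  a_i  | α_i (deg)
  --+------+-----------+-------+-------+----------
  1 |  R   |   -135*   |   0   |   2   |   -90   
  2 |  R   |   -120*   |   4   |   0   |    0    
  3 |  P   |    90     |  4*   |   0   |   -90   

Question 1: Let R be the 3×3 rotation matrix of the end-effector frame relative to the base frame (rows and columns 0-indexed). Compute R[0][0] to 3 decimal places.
-0.612

End-effector x-axis (col 0 of R) = (-0.6124,-0.6124,0.5000)
R[0][0] = -0.6124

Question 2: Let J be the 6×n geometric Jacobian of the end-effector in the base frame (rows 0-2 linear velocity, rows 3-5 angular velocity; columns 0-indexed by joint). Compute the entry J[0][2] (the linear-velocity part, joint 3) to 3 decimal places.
prismatic axis z_2 = (0.7071,-0.7071,0.0000)
J_v[:, 2] = z_2; J_ω[:, 2] = (0,0,0)
entry J[0][2] = 0.7071

0.707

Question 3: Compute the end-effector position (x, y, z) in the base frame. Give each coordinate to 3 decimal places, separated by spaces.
4.243 -7.071 0.000

after link 1: o_1 = (-1.4142, -1.4142, 0.0000)
after link 2: o_2 = (1.4142, -4.2426, 0.0000)
after link 3: o_3 = (4.2426, -7.0711, 0.0000)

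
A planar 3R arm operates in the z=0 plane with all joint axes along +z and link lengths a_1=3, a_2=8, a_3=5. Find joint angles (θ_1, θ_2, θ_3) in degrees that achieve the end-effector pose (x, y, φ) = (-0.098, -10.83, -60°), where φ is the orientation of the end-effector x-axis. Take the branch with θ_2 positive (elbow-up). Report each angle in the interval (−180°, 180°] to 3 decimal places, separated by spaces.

149.997 120.003 30.000

wrist centre = target − a_3·(cos φ, sin φ) = (-2.5980, -6.4999)
cos θ_2 = (48.9980−3²−8²)/(2·3·8) = -0.5000; θ_2 = 120.0028° (elbow-up)
β = atan2(-6.4999,-2.5980) = -111.7866°; ψ = atan2(6.9280,-1.0003) = 98.2162°
θ_1 = β − ψ = -210.0028°
θ_3 = φ − θ_1 − θ_2 = 30.0000° (wrapped to (-180°,180°])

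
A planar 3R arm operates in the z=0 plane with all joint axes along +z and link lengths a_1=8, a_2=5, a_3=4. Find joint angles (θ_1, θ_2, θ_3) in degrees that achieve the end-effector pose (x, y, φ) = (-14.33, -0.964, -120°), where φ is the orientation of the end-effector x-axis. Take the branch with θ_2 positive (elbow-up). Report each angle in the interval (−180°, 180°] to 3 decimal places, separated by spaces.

157.075 30.004 52.922

wrist centre = target − a_3·(cos φ, sin φ) = (-12.3300, 2.5001)
cos θ_2 = (158.2794−8²−5²)/(2·8·5) = 0.8660; θ_2 = 30.0038° (elbow-up)
β = atan2(2.5001,-12.3300) = 168.5378°; ψ = atan2(2.5003,12.3300) = 11.4631°
θ_1 = β − ψ = 157.0747°
θ_3 = φ − θ_1 − θ_2 = 52.9215° (wrapped to (-180°,180°])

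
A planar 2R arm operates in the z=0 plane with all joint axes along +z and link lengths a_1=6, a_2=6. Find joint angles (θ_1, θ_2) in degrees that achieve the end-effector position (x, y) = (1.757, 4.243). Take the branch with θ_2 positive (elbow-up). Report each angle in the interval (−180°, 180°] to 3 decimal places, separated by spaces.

cos θ_2 = (21.0901−6²−6²)/(2·6·6) = -0.7071; θ_2 = 134.9980° (elbow-up)
β = atan2(4.2430,1.7570) = 67.5059°; ψ = atan2(4.2428,1.7575) = 67.4990°
θ_1 = β − ψ = 0.0069°

0.007 134.998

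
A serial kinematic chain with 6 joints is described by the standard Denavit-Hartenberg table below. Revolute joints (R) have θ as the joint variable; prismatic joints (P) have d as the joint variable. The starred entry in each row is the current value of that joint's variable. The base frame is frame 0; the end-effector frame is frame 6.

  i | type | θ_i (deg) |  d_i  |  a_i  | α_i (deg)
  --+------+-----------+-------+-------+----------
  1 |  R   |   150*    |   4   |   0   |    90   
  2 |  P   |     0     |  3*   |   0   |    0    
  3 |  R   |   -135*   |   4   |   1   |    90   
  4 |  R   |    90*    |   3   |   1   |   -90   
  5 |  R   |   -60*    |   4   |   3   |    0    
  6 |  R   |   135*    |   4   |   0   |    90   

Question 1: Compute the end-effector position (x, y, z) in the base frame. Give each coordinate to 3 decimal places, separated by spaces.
after link 1: o_1 = (0.0000, 0.0000, 4.0000)
after link 2: o_2 = (1.5000, 2.5981, 4.0000)
after link 3: o_3 = (4.1124, 5.7086, 3.2929)
after link 4: o_4 = (6.4495, 5.5140, 5.4142)
after link 5: o_5 = (6.3410, 7.3087, 10.0798)
after link 6: o_6 = (3.8915, 8.7229, 12.9082)

3.892 8.723 12.908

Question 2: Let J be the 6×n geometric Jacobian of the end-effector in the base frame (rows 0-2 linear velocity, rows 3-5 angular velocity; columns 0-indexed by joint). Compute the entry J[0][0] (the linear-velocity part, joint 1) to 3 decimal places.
-8.723

axis z_0 = ẑ; lever o_n−o_0 = (3.8915,8.7229,12.9082)
cross product → J_v[:, 0] = (-8.7229,3.8915,0.0000)
J_ω[:, 0] = z_0
entry J[0][0] = -8.7229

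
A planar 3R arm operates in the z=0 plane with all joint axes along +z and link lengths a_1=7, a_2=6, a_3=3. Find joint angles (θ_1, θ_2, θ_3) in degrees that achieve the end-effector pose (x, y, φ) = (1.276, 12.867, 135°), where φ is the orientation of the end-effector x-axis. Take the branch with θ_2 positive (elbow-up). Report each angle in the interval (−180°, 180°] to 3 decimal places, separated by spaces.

45.002 59.991 30.007

wrist centre = target − a_3·(cos φ, sin φ) = (3.3973, 10.7457)
cos θ_2 = (127.0114−7²−6²)/(2·7·6) = 0.5001; θ_2 = 59.9910° (elbow-up)
β = atan2(10.7457,3.3973) = 72.4553°; ψ = atan2(5.1957,10.0008) = 27.4530°
θ_1 = β − ψ = 45.0023°
θ_3 = φ − θ_1 − θ_2 = 30.0067° (wrapped to (-180°,180°])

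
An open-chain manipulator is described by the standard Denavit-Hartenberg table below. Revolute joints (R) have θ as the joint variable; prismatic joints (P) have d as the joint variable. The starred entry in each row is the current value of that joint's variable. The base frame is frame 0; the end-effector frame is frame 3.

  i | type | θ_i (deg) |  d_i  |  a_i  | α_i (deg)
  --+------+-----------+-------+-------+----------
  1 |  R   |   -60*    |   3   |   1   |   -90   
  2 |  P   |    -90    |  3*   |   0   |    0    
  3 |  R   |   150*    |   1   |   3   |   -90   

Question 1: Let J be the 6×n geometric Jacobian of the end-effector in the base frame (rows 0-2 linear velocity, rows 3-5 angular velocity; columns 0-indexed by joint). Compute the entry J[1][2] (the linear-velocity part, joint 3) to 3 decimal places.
axis z_2 = (0.8660,0.5000,0.0000); lever o_n−o_2 = (1.6160,-0.7990,-2.5981)
cross product → J_v[:, 2] = (-1.2990,2.2500,-1.5000)
J_ω[:, 2] = z_2
entry J[1][2] = 2.2500

2.250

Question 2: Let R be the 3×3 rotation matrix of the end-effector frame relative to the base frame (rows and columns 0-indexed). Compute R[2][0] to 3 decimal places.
End-effector x-axis (col 0 of R) = (0.2500,-0.4330,-0.8660)
R[2][0] = -0.8660

-0.866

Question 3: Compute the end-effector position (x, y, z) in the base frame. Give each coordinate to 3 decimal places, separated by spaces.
after link 1: o_1 = (0.5000, -0.8660, 3.0000)
after link 2: o_2 = (3.0981, 0.6340, 3.0000)
after link 3: o_3 = (4.7141, -0.1651, 0.4019)

4.714 -0.165 0.402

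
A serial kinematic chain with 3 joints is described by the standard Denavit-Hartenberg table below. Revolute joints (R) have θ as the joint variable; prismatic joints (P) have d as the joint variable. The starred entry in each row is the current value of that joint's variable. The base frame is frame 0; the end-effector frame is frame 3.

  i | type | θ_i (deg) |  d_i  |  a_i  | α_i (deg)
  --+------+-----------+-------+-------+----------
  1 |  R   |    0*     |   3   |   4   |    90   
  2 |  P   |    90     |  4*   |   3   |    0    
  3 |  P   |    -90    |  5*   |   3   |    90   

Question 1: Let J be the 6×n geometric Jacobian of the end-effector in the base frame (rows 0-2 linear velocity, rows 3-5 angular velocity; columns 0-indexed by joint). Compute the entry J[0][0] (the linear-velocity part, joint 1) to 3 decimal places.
9.000

axis z_0 = ẑ; lever o_n−o_0 = (7.0000,-9.0000,6.0000)
cross product → J_v[:, 0] = (9.0000,7.0000,-0.0000)
J_ω[:, 0] = z_0
entry J[0][0] = 9.0000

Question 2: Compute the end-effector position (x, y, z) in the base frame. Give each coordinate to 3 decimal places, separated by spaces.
7.000 -9.000 6.000

after link 1: o_1 = (4.0000, 0.0000, 3.0000)
after link 2: o_2 = (4.0000, -4.0000, 6.0000)
after link 3: o_3 = (7.0000, -9.0000, 6.0000)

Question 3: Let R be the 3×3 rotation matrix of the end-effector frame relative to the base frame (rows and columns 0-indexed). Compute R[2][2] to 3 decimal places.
-1.000

End-effector z-axis (col 2 of R) = (0.0000,-0.0000,-1.0000)
R[2][2] = -1.0000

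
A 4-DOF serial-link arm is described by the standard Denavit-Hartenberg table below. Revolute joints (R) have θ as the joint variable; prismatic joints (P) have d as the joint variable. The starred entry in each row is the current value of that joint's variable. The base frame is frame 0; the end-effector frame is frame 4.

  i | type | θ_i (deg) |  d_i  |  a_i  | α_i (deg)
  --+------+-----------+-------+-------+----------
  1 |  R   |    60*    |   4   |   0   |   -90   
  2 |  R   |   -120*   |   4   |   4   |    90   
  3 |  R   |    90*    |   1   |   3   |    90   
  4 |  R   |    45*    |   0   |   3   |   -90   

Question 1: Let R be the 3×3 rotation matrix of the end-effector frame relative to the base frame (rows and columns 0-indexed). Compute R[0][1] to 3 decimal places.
0.250

End-effector y-axis (col 1 of R) = (0.2500,0.4330,-0.8660)
R[0][1] = 0.2500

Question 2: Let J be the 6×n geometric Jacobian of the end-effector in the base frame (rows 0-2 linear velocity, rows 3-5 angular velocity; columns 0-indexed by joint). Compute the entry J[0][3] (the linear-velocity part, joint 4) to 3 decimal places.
axis z_3 = (-0.2500,-0.4330,0.8660); lever o_n−o_3 = (-2.7557,-0.5303,-1.0607)
cross product → J_v[:, 3] = (0.9186,-2.6517,-1.0607)
J_ω[:, 3] = z_3
entry J[0][3] = 0.9186

0.919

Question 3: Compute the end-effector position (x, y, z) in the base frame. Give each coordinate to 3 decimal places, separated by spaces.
after link 1: o_1 = (0.0000, 0.0000, 4.0000)
after link 2: o_2 = (-4.4641, 0.2679, 7.4641)
after link 3: o_3 = (-7.4952, 1.0179, 6.9641)
after link 4: o_4 = (-10.2509, 0.4876, 5.9034)

-10.251 0.488 5.903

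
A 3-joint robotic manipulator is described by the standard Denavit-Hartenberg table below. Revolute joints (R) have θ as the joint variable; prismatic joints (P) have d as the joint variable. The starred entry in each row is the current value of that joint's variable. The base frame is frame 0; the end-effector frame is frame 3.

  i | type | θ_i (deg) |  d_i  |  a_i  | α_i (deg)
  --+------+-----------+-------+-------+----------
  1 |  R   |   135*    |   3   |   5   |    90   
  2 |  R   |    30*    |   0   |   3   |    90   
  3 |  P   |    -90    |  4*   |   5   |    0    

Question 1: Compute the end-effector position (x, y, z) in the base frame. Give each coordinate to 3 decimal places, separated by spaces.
-10.322 3.251 1.036

after link 1: o_1 = (-3.5355, 3.5355, 3.0000)
after link 2: o_2 = (-5.3727, 5.3727, 4.5000)
after link 3: o_3 = (-10.3224, 3.2513, 1.0359)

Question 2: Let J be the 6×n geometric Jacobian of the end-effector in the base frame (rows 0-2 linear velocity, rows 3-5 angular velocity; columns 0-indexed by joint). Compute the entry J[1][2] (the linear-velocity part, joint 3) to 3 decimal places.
prismatic axis z_2 = (-0.3536,0.3536,-0.8660)
J_v[:, 2] = z_2; J_ω[:, 2] = (0,0,0)
entry J[1][2] = 0.3536

0.354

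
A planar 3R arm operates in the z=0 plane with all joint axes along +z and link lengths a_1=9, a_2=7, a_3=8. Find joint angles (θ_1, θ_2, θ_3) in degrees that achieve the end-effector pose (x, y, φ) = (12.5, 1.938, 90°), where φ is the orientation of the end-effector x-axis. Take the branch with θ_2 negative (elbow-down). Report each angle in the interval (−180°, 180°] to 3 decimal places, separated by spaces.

wrist centre = target − a_3·(cos φ, sin φ) = (12.5000, -6.0620)
cos θ_2 = (192.9978−9²−7²)/(2·9·7) = 0.5000; θ_2 = -60.0011° (elbow-down)
β = atan2(-6.0620,12.5000) = -25.8715°; ψ = atan2(-6.0622,12.4999) = -25.8727°
θ_1 = β − ψ = 0.0011°
θ_3 = φ − θ_1 − θ_2 = 150.0000° (wrapped to (-180°,180°])

0.001 -60.001 150.000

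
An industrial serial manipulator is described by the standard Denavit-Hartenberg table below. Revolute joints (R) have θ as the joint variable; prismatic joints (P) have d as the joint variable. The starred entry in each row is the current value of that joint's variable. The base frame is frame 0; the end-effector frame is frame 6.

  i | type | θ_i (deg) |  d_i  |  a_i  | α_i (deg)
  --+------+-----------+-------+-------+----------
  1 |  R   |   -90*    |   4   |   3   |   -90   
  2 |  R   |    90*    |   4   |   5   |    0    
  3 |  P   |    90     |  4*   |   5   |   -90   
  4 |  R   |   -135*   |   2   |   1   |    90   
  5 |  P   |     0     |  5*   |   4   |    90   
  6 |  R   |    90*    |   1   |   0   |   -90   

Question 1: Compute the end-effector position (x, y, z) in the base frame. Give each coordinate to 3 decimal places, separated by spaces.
after link 1: o_1 = (0.0000, -3.0000, 4.0000)
after link 2: o_2 = (4.0000, -3.0000, -1.0000)
after link 3: o_3 = (8.0000, 2.0000, -1.0000)
after link 4: o_4 = (8.7071, 1.2929, 1.0000)
after link 5: o_5 = (8.0000, -5.0711, 1.0000)
after link 6: o_6 = (8.0000, -5.0711, 0.0000)

8.000 -5.071 0.000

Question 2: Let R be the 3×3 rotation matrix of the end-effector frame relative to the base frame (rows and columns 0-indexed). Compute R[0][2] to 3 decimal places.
End-effector z-axis (col 2 of R) = (-0.7071,0.7071,-0.0000)
R[0][2] = -0.7071

-0.707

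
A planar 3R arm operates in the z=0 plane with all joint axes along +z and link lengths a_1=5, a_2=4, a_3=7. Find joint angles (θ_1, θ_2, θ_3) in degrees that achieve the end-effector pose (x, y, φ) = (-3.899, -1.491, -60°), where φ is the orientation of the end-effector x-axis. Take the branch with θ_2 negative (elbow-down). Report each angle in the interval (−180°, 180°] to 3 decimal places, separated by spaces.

161.587 -30.000 168.414

wrist centre = target − a_3·(cos φ, sin φ) = (-7.3990, 4.5712)
cos θ_2 = (75.6409−5²−4²)/(2·5·4) = 0.8660; θ_2 = -30.0004° (elbow-down)
β = atan2(4.5712,-7.3990) = 148.2918°; ψ = atan2(-2.0000,8.4641) = -13.2949°
θ_1 = β − ψ = 161.5867°
θ_3 = φ − θ_1 − θ_2 = 168.4137° (wrapped to (-180°,180°])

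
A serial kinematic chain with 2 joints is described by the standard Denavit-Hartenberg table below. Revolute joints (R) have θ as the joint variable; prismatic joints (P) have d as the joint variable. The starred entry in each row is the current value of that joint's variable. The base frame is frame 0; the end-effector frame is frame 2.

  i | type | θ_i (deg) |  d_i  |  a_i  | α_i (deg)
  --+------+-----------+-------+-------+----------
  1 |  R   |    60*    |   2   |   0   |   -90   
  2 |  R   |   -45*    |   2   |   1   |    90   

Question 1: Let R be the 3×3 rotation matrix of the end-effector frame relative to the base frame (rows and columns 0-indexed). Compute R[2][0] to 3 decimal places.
0.707

End-effector x-axis (col 0 of R) = (0.3536,0.6124,0.7071)
R[2][0] = 0.7071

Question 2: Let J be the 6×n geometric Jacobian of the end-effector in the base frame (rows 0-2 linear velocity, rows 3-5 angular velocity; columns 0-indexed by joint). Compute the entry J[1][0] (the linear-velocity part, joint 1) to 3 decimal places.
-1.378

axis z_0 = ẑ; lever o_n−o_0 = (-1.3785,1.6124,2.7071)
cross product → J_v[:, 0] = (-1.6124,-1.3785,0.0000)
J_ω[:, 0] = z_0
entry J[1][0] = -1.3785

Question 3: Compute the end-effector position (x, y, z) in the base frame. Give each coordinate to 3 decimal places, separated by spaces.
after link 1: o_1 = (0.0000, 0.0000, 2.0000)
after link 2: o_2 = (-1.3785, 1.6124, 2.7071)

-1.378 1.612 2.707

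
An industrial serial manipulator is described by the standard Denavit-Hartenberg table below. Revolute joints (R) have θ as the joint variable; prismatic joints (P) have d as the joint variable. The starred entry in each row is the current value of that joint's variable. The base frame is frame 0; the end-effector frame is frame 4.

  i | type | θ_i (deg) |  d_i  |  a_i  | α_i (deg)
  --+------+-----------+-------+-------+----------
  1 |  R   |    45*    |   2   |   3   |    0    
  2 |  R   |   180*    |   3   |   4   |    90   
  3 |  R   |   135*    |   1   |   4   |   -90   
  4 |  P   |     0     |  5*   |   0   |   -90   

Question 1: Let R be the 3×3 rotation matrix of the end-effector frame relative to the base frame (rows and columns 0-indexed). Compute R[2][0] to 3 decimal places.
End-effector x-axis (col 0 of R) = (0.5000,0.5000,0.7071)
R[2][0] = 0.7071

0.707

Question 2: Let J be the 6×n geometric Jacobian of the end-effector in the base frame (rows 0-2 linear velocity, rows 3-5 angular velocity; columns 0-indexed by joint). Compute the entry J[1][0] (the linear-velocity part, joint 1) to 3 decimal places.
axis z_0 = ẑ; lever o_n−o_0 = (3.0858,4.5000,4.2929)
cross product → J_v[:, 0] = (-4.5000,3.0858,0.0000)
J_ω[:, 0] = z_0
entry J[1][0] = 3.0858

3.086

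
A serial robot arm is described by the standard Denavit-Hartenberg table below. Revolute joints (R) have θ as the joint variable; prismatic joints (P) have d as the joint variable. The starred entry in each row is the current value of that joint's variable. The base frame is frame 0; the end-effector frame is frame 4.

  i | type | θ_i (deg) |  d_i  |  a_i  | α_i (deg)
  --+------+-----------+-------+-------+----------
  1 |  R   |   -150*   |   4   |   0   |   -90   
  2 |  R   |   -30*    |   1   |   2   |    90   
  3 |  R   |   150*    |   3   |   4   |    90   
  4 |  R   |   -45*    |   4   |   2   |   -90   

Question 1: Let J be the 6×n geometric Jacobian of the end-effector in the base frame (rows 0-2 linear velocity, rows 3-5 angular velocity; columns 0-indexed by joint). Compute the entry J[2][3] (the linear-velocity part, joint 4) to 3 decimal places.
axis z_3 = (0.0580,-0.9665,0.2500); lever o_n−o_3 = (0.8918,-4.3016,-0.8371)
cross product → J_v[:, 3] = (1.8845,0.2715,0.6124)
J_ω[:, 3] = z_3
entry J[2][3] = 0.6124

0.612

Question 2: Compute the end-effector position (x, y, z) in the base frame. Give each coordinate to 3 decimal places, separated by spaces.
4.789 -5.516 5.029

after link 1: o_1 = (0.0000, 0.0000, 4.0000)
after link 2: o_2 = (-1.0000, -1.7321, 5.0000)
after link 3: o_3 = (3.8971, -1.2141, 5.8660)
after link 4: o_4 = (4.7889, -5.5157, 5.0289)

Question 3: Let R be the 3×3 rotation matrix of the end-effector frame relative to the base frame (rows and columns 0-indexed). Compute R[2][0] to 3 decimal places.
End-effector x-axis (col 0 of R) = (0.3299,-0.2178,-0.9186)
R[2][0] = -0.9186

-0.919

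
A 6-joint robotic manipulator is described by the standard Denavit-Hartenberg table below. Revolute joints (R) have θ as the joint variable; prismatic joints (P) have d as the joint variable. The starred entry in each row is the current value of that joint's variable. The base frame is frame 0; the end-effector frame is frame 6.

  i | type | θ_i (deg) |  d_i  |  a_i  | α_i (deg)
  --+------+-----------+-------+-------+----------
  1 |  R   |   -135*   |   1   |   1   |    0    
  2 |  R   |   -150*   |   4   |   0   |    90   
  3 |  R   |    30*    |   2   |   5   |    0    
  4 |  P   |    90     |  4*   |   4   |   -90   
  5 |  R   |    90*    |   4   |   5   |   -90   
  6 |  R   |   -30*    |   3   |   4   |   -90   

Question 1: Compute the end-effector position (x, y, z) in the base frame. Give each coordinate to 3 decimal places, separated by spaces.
-3.441 -1.389 5.366

after link 1: o_1 = (-0.7071, -0.7071, 1.0000)
after link 2: o_2 = (-0.7071, -0.7071, 5.0000)
after link 3: o_3 = (2.3455, 2.9578, 7.5000)
after link 4: o_4 = (5.6915, -0.0093, 10.9641)
after link 5: o_5 = (-0.0347, -2.0613, 8.9641)
after link 6: o_6 = (-3.4408, -1.3888, 5.3660)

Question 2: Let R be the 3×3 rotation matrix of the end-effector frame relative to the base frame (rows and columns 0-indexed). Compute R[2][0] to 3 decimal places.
-0.250

End-effector x-axis (col 0 of R) = (-0.9486,-0.1941,-0.2500)
R[2][0] = -0.2500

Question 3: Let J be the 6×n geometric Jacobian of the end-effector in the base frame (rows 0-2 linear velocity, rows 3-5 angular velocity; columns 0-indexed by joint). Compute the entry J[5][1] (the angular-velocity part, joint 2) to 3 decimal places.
axis z_1 = (0.0000,0.0000,1.0000); lever o_n−o_1 = (-2.7337,-0.6817,4.3660)
cross product → J_v[:, 1] = (0.6817,-2.7337,0.0000)
J_ω[:, 1] = z_1
entry J[5][1] = 1.0000

1.000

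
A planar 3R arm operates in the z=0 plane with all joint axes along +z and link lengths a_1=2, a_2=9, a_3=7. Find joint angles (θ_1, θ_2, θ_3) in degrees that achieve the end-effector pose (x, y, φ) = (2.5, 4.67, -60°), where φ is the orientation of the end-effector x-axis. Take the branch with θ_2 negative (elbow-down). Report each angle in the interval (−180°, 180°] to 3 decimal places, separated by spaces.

wrist centre = target − a_3·(cos φ, sin φ) = (-1.0000, 10.7322)
cos θ_2 = (116.1796−2²−9²)/(2·2·9) = 0.8661; θ_2 = -29.9913° (elbow-down)
β = atan2(10.7322,-1.0000) = 95.3233°; ψ = atan2(-4.4988,9.7949) = -24.6694°
θ_1 = β − ψ = 119.9927°
θ_3 = φ − θ_1 − θ_2 = -150.0014° (wrapped to (-180°,180°])

119.993 -29.991 -150.001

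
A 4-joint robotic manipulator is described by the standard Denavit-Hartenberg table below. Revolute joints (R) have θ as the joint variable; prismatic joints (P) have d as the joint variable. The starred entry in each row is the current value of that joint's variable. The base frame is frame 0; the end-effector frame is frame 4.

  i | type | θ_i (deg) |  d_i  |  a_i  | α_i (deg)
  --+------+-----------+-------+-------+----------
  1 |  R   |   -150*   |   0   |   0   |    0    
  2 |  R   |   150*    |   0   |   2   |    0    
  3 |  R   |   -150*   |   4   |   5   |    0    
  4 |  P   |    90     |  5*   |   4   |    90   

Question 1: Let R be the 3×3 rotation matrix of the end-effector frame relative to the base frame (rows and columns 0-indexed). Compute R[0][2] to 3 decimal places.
-0.866

End-effector z-axis (col 2 of R) = (-0.8660,-0.5000,0.0000)
R[0][2] = -0.8660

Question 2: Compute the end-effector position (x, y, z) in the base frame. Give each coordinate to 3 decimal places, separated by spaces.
-0.330 -5.964 9.000

after link 1: o_1 = (0.0000, 0.0000, 0.0000)
after link 2: o_2 = (2.0000, 0.0000, 0.0000)
after link 3: o_3 = (-2.3301, -2.5000, 4.0000)
after link 4: o_4 = (-0.3301, -5.9641, 9.0000)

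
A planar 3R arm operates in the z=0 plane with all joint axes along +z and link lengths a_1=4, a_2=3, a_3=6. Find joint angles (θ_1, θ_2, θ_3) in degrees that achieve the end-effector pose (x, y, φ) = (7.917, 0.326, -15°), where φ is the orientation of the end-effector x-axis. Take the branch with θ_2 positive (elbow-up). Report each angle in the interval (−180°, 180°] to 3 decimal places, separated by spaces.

-6.940 134.995 -143.055

wrist centre = target − a_3·(cos φ, sin φ) = (2.1214, 1.8789)
cos θ_2 = (8.0308−4²−3²)/(2·4·3) = -0.7070; θ_2 = 134.9952° (elbow-up)
β = atan2(1.8789,2.1214) = 41.5306°; ψ = atan2(2.1215,1.8789) = 48.4710°
θ_1 = β − ψ = -6.9405°
θ_3 = φ − θ_1 − θ_2 = -143.0548° (wrapped to (-180°,180°])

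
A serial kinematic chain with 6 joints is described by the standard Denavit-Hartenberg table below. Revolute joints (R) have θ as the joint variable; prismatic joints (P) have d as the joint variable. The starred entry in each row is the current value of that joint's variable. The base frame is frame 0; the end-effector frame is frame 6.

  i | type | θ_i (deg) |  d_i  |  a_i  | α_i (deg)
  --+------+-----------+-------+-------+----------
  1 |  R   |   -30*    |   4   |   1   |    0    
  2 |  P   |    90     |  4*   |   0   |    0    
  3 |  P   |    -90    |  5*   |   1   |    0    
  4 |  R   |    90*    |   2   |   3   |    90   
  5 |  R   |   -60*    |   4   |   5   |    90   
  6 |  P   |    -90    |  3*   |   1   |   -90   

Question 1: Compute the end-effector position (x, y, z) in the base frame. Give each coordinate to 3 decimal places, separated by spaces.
5.781 0.013 9.170

after link 1: o_1 = (0.8660, -0.5000, 4.0000)
after link 2: o_2 = (0.8660, -0.5000, 8.0000)
after link 3: o_3 = (1.7321, -1.0000, 13.0000)
after link 4: o_4 = (3.2321, 1.5981, 15.0000)
after link 5: o_5 = (7.9462, 1.7631, 10.6699)
after link 6: o_6 = (5.7811, 0.0131, 9.1699)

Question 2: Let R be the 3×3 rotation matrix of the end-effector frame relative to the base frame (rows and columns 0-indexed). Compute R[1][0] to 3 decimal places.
End-effector x-axis (col 0 of R) = (-0.8660,0.5000,-0.0000)
R[1][0] = 0.5000

0.500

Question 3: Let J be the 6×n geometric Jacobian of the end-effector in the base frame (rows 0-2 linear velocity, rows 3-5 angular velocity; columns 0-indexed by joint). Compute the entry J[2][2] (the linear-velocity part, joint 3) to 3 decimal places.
1.000

prismatic axis z_2 = (0.0000,0.0000,1.0000)
J_v[:, 2] = z_2; J_ω[:, 2] = (0,0,0)
entry J[2][2] = 1.0000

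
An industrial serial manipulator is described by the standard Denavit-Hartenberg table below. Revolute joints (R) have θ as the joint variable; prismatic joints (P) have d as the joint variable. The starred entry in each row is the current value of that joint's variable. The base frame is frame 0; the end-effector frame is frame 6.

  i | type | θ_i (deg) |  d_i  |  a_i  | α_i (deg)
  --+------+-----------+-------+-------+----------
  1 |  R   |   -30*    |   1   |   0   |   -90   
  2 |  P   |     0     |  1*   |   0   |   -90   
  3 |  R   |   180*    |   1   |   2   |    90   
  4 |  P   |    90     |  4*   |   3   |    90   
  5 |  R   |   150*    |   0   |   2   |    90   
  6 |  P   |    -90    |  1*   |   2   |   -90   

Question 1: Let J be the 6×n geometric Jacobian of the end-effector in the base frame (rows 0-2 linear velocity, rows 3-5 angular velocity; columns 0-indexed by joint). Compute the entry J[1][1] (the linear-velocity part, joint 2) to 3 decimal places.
0.866

prismatic axis z_1 = (0.5000,0.8660,0.0000)
J_v[:, 1] = z_1; J_ω[:, 1] = (0,0,0)
entry J[1][1] = 0.8660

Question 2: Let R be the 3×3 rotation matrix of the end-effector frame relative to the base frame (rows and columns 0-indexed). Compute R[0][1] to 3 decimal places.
0.433

End-effector y-axis (col 1 of R) = (0.4330,0.7500,0.5000)
R[0][1] = 0.4330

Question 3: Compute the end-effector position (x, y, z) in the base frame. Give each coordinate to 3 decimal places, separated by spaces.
after link 1: o_1 = (0.0000, 0.0000, 1.0000)
after link 2: o_2 = (0.5000, 0.8660, 1.0000)
after link 3: o_3 = (-1.2321, 1.8660, -0.0000)
after link 4: o_4 = (-3.2321, -1.5981, -3.0000)
after link 5: o_5 = (-3.7321, -2.4641, -1.2679)
after link 6: o_6 = (-2.4330, -4.2141, -1.7679)

-2.433 -4.214 -1.768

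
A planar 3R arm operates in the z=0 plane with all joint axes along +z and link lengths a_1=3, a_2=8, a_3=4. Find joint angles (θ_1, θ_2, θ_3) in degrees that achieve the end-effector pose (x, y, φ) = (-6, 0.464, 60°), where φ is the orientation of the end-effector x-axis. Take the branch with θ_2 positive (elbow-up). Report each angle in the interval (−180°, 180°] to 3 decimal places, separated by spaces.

131.113 89.999 -161.113

wrist centre = target − a_3·(cos φ, sin φ) = (-8.0000, -3.0001)
cos θ_2 = (73.0006−3²−8²)/(2·3·8) = 0.0000; θ_2 = 89.9993° (elbow-up)
β = atan2(-3.0001,-8.0000) = -159.4433°; ψ = atan2(8.0000,3.0001) = 69.4433°
θ_1 = β − ψ = -228.8866°
θ_3 = φ − θ_1 − θ_2 = -161.1126° (wrapped to (-180°,180°])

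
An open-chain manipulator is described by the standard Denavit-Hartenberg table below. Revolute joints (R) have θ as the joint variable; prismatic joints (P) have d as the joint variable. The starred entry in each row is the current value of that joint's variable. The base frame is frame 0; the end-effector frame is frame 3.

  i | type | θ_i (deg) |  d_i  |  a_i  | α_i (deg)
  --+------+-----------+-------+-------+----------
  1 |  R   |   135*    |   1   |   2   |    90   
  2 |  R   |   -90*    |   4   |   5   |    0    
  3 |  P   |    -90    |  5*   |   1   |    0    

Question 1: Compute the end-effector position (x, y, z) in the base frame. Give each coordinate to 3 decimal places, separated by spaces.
after link 1: o_1 = (-1.4142, 1.4142, 1.0000)
after link 2: o_2 = (1.4142, 4.2426, -4.0000)
after link 3: o_3 = (5.6569, 7.0711, -4.0000)

5.657 7.071 -4.000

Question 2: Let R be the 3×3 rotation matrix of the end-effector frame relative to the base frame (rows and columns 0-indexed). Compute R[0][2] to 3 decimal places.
0.707

End-effector z-axis (col 2 of R) = (0.7071,0.7071,0.0000)
R[0][2] = 0.7071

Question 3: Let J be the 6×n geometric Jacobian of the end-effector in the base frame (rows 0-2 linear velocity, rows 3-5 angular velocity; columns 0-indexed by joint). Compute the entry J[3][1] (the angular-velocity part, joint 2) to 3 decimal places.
axis z_1 = (0.7071,0.7071,0.0000); lever o_n−o_1 = (7.0711,5.6569,-5.0000)
cross product → J_v[:, 1] = (-3.5355,3.5355,-1.0000)
J_ω[:, 1] = z_1
entry J[3][1] = 0.7071

0.707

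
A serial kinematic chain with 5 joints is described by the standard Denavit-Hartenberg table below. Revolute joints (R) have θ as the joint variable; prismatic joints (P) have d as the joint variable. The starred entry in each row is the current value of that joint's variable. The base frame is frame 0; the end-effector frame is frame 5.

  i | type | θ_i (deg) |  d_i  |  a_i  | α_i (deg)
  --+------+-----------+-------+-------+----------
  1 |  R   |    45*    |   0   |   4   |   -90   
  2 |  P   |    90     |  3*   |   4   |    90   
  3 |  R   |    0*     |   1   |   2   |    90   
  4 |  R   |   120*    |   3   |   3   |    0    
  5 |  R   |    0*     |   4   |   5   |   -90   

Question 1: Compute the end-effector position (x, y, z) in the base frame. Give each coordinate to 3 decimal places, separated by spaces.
11.263 5.606 -2.000

after link 1: o_1 = (2.8284, 2.8284, 0.0000)
after link 2: o_2 = (0.7071, 4.9497, -4.0000)
after link 3: o_3 = (1.4142, 5.6569, -6.0000)
after link 4: o_4 = (5.3727, 5.3727, -4.5000)
after link 5: o_5 = (11.2629, 5.6061, -2.0000)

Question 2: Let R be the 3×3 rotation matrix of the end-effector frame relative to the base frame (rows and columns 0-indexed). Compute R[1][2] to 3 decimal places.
-0.354

End-effector z-axis (col 2 of R) = (-0.3536,-0.3536,0.8660)
R[1][2] = -0.3536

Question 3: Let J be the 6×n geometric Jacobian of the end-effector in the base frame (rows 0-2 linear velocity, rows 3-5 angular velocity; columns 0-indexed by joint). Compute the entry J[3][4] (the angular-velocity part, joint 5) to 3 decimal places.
0.707

axis z_4 = (0.7071,-0.7071,-0.0000); lever o_n−o_4 = (5.8903,0.2334,2.5000)
cross product → J_v[:, 4] = (-1.7678,-1.7678,4.3301)
J_ω[:, 4] = z_4
entry J[3][4] = 0.7071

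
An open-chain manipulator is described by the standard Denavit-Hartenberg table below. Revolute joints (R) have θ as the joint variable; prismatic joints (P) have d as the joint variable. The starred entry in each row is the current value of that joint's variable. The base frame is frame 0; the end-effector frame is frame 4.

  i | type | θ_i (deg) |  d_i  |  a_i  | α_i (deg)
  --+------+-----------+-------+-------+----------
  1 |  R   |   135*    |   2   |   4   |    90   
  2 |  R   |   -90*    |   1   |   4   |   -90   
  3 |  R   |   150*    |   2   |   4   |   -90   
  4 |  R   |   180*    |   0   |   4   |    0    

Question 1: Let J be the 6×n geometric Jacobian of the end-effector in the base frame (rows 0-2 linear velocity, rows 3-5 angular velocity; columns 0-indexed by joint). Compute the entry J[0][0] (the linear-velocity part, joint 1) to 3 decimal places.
-4.950

axis z_0 = ẑ; lever o_n−o_0 = (-3.5355,4.9497,-2.0000)
cross product → J_v[:, 0] = (-4.9497,-3.5355,0.0000)
J_ω[:, 0] = z_0
entry J[0][0] = -4.9497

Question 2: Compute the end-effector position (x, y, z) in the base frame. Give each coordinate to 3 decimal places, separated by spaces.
after link 1: o_1 = (-2.8284, 2.8284, 2.0000)
after link 2: o_2 = (-2.1213, 3.5355, -2.0000)
after link 3: o_3 = (-4.9497, 3.5355, 1.4641)
after link 4: o_4 = (-3.5355, 4.9497, -2.0000)

-3.536 4.950 -2.000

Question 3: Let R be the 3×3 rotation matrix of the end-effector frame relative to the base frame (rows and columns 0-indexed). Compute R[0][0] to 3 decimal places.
End-effector x-axis (col 0 of R) = (0.3536,0.3536,-0.8660)
R[0][0] = 0.3536

0.354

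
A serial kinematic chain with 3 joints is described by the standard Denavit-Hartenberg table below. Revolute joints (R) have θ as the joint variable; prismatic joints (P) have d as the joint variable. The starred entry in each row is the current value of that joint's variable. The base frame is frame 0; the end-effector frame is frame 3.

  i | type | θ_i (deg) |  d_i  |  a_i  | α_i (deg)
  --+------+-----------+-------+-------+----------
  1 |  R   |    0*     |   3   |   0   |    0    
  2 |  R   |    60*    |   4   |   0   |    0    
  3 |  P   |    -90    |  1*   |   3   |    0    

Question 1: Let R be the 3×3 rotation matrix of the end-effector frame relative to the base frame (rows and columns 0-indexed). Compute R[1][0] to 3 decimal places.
End-effector x-axis (col 0 of R) = (0.8660,-0.5000,0.0000)
R[1][0] = -0.5000

-0.500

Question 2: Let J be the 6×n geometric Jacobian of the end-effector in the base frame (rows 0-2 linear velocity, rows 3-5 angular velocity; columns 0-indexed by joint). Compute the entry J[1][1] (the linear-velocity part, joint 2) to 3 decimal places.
axis z_1 = (0.0000,0.0000,1.0000); lever o_n−o_1 = (2.5981,-1.5000,5.0000)
cross product → J_v[:, 1] = (1.5000,2.5981,-0.0000)
J_ω[:, 1] = z_1
entry J[1][1] = 2.5981

2.598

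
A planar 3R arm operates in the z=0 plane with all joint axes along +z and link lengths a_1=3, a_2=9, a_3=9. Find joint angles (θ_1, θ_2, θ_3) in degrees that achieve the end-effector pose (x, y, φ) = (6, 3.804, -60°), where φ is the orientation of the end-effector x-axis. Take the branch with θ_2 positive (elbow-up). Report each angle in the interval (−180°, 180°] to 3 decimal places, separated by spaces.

60.006 29.992 -149.998

wrist centre = target − a_3·(cos φ, sin φ) = (1.5000, 11.5982)
cos θ_2 = (136.7689−3²−9²)/(2·3·9) = 0.8661; θ_2 = 29.9925° (elbow-up)
β = atan2(11.5982,1.5000) = 82.6308°; ψ = atan2(4.4990,10.7948) = 22.6250°
θ_1 = β − ψ = 60.0058°
θ_3 = φ − θ_1 − θ_2 = -149.9983° (wrapped to (-180°,180°])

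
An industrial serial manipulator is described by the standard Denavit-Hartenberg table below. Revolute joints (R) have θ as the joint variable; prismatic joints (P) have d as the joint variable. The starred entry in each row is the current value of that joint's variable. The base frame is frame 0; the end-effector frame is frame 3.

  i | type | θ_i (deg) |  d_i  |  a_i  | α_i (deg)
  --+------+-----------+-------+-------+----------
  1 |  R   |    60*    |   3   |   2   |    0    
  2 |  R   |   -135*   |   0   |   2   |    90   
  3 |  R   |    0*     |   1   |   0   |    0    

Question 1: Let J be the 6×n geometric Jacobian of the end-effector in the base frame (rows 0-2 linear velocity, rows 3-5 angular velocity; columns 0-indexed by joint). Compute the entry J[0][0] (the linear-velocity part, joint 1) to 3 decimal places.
axis z_0 = ẑ; lever o_n−o_0 = (0.5517,-0.4586,3.0000)
cross product → J_v[:, 0] = (0.4586,0.5517,-0.0000)
J_ω[:, 0] = z_0
entry J[0][0] = 0.4586

0.459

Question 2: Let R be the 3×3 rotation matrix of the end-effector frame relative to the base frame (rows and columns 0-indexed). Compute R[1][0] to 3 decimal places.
End-effector x-axis (col 0 of R) = (0.2588,-0.9659,0.0000)
R[1][0] = -0.9659

-0.966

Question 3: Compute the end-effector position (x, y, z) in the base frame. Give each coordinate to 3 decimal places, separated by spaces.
0.552 -0.459 3.000

after link 1: o_1 = (1.0000, 1.7321, 3.0000)
after link 2: o_2 = (1.5176, -0.1998, 3.0000)
after link 3: o_3 = (0.5517, -0.4586, 3.0000)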